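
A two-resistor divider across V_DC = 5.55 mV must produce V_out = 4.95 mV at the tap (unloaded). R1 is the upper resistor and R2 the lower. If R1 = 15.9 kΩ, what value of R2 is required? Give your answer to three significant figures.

The divider ratio is R2/(R1+R2) = 4.95/5.55 = 0.8919.
So R2 = R1 · V_out/(V_DC − V_out) = 15.9 × 4.95/(5.55 − 4.95) = 15.9 × 8.250 = 131.2 kΩ.

R2 ≈ 131 kΩ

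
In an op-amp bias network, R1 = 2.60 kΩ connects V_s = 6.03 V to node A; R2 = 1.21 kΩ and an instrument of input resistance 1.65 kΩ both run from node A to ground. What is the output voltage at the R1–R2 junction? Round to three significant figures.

First combine the lower leg with the load: R2 ‖ R_L = 0.6981 kΩ.
Then V_out = V_s · R2'/(R1 + R2') = 6.03 × 0.6981/3.298 = 1.276 V.

V_out ≈ 1.28 V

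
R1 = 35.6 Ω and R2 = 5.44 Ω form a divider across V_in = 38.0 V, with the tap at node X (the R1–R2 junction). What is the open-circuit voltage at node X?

V_th is the unloaded tap voltage: V_in · R2/(R1+R2) = 38.0 × 0.1326 = 5.037 V.

V_th ≈ 5.04 V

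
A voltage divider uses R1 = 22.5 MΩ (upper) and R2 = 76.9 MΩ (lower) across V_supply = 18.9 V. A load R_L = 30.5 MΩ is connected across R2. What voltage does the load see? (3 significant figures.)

V_out ≈ 9.31 V

The load sits in parallel with R2, giving an effective lower resistance R2' = R2·R_L/(R2+R_L) = 21.84 MΩ.
Now apply the divider: V_out = 18.9 × 0.4925 = 9.309 V.
(Unloaded it would be 14.6 V; the load pulls it down.)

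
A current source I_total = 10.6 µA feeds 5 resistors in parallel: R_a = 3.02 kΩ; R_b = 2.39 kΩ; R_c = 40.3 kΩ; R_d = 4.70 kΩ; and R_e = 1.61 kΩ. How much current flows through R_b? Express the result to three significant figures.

Conductances: ΣG = 1/3.02 + 1/2.39 + 1/40.3 + 1/4.70 + 1/1.61 = 1.608 (1/kΩ).
Current divider: I(R_b) = I_total · G_k/ΣG = 10.6 × (0.4184/1.608) = 10.6 × 0.2602 = 2.758 µA.

I ≈ 2.76 µA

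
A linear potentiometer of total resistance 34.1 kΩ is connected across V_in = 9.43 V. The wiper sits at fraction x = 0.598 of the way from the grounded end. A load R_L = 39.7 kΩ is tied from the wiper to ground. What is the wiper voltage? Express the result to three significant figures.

Split the track: R_lower = x·R_p = 20.39 kΩ, R_upper = (1−x)·R_p = 13.71 kΩ.
(x·R_p) ‖ R_L = 13.47 kΩ.
V_out = 9.43 × 13.47/(13.71 + 13.47) = 4.674 V.
(Unloaded: V_out = x·V_in = 5.64 V.)

V_out ≈ 4.67 V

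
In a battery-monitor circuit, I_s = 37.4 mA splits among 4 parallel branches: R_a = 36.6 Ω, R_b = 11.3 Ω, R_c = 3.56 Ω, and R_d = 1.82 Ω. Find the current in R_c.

Total conductance ΣG = 1/36.6 + 1/11.3 + 1/3.56 + 1/1.82 = 0.9462 (units of 1/Ω).
Current divider: I(R_c) = I_s · G_k/ΣG = 37.4 × (0.2809/0.9462) = 37.4 × 0.2969 = 11.10 mA.

I ≈ 11.1 mA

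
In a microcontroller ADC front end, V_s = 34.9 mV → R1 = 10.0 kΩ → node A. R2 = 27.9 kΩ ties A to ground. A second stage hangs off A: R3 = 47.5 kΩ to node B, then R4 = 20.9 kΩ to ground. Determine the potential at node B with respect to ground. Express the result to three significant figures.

The second stage (R3 + R4 = 68.40 kΩ) loads node A in parallel with R2.
Effective lower resistance at A: R2 ‖ 68.40 = 19.82 kΩ.
V_A = 34.9 × 19.82/(10.0 + 19.82) = 23.20 mV.
V_B = V_A × 0.3056 = 7.087 mV.

V_B ≈ 7.09 mV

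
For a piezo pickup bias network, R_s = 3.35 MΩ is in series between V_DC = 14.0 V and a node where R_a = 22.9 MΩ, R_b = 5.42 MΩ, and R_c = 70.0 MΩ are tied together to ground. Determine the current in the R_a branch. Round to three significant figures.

Combine the parallel branches: R_p = (1/22.9 + 1/5.42 + 1/70.0)⁻¹ = 4.124 MΩ.
V_A by voltage divider: V_A = 14.0 × 4.124/(3.35 + 4.124) = 7.725 V.
I(R_a) = V_A / R_a = 7.725/22.9 = 0.3373 µA.

I ≈ 0.337 µA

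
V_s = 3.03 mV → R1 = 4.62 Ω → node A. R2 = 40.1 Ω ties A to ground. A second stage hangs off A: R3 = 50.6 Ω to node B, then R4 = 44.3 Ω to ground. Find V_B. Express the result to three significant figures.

V_B ≈ 1.22 mV

Node A sees R2 in parallel with the series input of stage 2, R3 + R4 = 94.90 Ω.
R2 ‖ (R3+R4) = 28.19 Ω.
So V_A = 3.03 × 0.8592 = 2.603 mV.
V_B = V_A × 0.4668 = 1.215 mV.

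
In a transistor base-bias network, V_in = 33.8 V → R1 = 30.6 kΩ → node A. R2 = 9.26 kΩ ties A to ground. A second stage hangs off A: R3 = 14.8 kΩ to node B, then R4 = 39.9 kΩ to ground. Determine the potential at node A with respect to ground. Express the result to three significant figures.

Node A sees R2 in parallel with the series input of stage 2, R3 + R4 = 54.70 kΩ.
Effective lower resistance at A: R2 ‖ 54.70 = 7.919 kΩ.
So V_A = 33.8 × 0.2056 = 6.949 V.

V_A ≈ 6.95 V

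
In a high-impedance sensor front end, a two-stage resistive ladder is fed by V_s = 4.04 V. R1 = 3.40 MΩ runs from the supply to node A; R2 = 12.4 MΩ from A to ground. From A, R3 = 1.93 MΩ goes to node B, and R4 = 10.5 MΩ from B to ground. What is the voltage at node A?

Looking into the second stage from A: R3 + R4 = 12.43 MΩ appears in parallel with R2.
R2 ‖ (R3+R4) = 6.207 MΩ.
V_A = 4.04 × 6.207/(3.40 + 6.207) = 2.610 V.

V_A ≈ 2.61 V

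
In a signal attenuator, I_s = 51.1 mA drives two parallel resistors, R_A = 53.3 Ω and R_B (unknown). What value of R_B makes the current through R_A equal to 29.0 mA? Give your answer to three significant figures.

R_B ≈ 69.9 Ω

The fraction through R_A equals R_B/(R_A+R_B).
29.0/51.1 = R_B/(R_A + R_B) → R_B = R_A · (0.5675)/(1 − 0.5675) = 53.3 × 1.312 = 69.94 Ω.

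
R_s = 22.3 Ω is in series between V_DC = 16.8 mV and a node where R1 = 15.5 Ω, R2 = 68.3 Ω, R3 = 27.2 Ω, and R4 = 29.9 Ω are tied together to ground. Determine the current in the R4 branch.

Combine the parallel branches: R_p = (1/15.5 + 1/68.3 + 1/27.2 + 1/29.9)⁻¹ = 6.695 Ω.
Node voltage V_A = V_DC · R_p/(R_s + R_p) = 16.8 × 0.2309 = 3.879 mV.
Branch current I = V_A/R4 = 3.879/29.9 = 0.1297 mA.
(Check via current divider: I_total = 0.5794 mA; share G_k/ΣG = 0.2239 → same result.)

I ≈ 0.130 mA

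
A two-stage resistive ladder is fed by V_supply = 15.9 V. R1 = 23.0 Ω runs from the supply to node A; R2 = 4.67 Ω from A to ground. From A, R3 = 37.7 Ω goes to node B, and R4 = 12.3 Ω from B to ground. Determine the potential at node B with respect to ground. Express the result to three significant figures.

V_B ≈ 0.613 V

Node A sees R2 in parallel with the series input of stage 2, R3 + R4 = 50.00 Ω.
R2 ‖ (R3+R4) = 4.271 Ω.
V_A = 15.9 × 4.271/(23.0 + 4.271) = 2.490 V.
Stage 2 is unloaded, so V_B = V_A · R4/(R3+R4) = 2.490 × 12.3/50.00 = 0.6126 V.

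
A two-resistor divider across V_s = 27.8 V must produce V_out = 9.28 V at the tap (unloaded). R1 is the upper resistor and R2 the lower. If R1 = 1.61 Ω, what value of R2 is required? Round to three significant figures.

The divider ratio is R2/(R1+R2) = 9.28/27.8 = 0.3338.
So R2 = R1 · V_out/(V_s − V_out) = 1.61 × 9.28/(27.8 − 9.28) = 1.61 × 0.5011 = 0.8067 Ω.

R2 ≈ 0.807 Ω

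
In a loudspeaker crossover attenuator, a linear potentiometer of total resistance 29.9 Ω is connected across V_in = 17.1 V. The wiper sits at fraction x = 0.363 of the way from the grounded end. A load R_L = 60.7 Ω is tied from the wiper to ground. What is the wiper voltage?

V_out ≈ 5.57 V

The pot divides into 19.05 Ω above the wiper and 10.85 Ω below.
(x·R_p) ‖ R_L = 9.207 Ω.
Loaded-divider output: V_out = 17.1 × 0.3259 = 5.573 V.
(Unloaded: V_out = x·V_in = 6.21 V.)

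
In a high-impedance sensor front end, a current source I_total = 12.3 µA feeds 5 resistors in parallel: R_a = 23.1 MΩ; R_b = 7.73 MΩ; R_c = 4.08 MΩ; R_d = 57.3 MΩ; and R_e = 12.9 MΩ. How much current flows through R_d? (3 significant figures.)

ΣG = 1/23.1 + 1/7.73 + 1/4.08 + 1/57.3 + 1/12.9 = 0.5127.
By the current-divider rule, I = I_total · G_k/ΣG = 12.3 × 0.03404 = 0.4187 µA.

I ≈ 0.419 µA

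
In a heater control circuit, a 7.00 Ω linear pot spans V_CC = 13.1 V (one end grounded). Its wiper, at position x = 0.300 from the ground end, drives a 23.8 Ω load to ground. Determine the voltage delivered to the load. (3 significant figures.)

V_out ≈ 3.70 V

Split the track: R_lower = x·R_p = 2.100 Ω, R_upper = (1−x)·R_p = 4.900 Ω.
(x·R_p) ‖ R_L = 1.930 Ω.
Loaded-divider output: V_out = 13.1 × 0.2825 = 3.701 V.
(Unloaded: V_out = x·V_CC = 3.93 V.)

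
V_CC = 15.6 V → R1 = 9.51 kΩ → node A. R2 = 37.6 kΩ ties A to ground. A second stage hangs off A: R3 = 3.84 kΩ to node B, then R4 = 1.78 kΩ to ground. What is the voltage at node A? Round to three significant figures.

The second stage (R3 + R4 = 5.620 kΩ) loads node A in parallel with R2.
Effective lower resistance at A: R2 ‖ 5.620 = 4.889 kΩ.
V_A = 15.6 × 4.889/(9.51 + 4.889) = 5.297 V.

V_A ≈ 5.30 V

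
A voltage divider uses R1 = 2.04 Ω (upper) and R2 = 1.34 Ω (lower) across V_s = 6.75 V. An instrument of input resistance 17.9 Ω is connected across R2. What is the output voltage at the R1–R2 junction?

V_out ≈ 2.56 V

R2 ‖ R_L = (1.34 × 17.9)/(1.34 + 17.9) = 1.247 Ω.
Voltage divider with the loaded lower leg: V_out = 6.75 × 1.247/(2.04 + 1.247) = 6.75 × 0.3793 = 2.560 V.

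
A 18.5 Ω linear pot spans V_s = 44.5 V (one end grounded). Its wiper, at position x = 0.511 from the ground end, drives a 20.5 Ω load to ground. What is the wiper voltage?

V_out ≈ 18.6 V

Lower segment x·R_p = 9.454 Ω; upper segment (1−x)·R_p = 9.046 Ω.
R_L loads the lower segment: effective lower R = 6.470 Ω.
Loaded-divider output: V_out = 44.5 × 0.4170 = 18.56 V.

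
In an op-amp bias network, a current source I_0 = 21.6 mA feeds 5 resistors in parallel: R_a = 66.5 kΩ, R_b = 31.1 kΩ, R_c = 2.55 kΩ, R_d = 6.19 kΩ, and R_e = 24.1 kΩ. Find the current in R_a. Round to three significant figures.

I ≈ 0.506 mA

Total conductance ΣG = 1/66.5 + 1/31.1 + 1/2.55 + 1/6.19 + 1/24.1 = 0.6424 (units of 1/kΩ).
By the current-divider rule, I = I_0 · G_k/ΣG = 21.6 × 0.02341 = 0.5056 mA.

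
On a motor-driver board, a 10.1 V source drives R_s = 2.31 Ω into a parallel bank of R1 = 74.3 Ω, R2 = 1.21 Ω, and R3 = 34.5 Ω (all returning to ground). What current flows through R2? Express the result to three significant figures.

I ≈ 2.78 A

Equivalent of the parallel group: R_p = 1.151 Ω.
Node voltage V_A = V_supply · R_p/(R_s + R_p) = 10.1 × 0.3325 = 3.359 V.
I(R2) = V_A / R2 = 3.359/1.21 = 2.776 A.
(Check via current divider: I_total = 2.918 A; share G_k/ΣG = 0.9512 → same result.)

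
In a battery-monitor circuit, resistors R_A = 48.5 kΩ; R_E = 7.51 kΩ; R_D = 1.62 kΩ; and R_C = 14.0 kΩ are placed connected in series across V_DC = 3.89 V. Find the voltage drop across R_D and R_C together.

V ≈ 0.848 V

ΣR = 48.5 + 7.51 + 1.62 + 14.0 = 71.63 kΩ.
R_{R_D..R_C} = 1.62 + 14.0 = 15.62 kΩ.
Voltage divider: V = V_DC · (15.62 / 71.63) = 3.89 × 0.2181 = 0.8483 V.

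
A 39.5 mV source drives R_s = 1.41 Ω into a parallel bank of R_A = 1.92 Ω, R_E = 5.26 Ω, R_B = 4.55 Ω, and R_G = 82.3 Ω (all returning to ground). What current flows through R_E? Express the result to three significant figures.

I ≈ 3.22 mA

Combine the parallel branches: R_p = (1/1.92 + 1/5.26 + 1/4.55 + 1/82.3)⁻¹ = 1.061 Ω.
V_A = 39.5 × 1.061/2.471 = 16.96 mV.
I(R_E) = V_A / R_E = 16.96/5.26 = 3.224 mA.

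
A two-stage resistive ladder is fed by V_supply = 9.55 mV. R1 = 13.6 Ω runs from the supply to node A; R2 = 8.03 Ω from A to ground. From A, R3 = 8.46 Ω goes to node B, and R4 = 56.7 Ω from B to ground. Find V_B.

V_B ≈ 2.86 mV

Node A sees R2 in parallel with the series input of stage 2, R3 + R4 = 65.16 Ω.
Effective lower resistance at A: R2 ‖ 65.16 = 7.149 Ω.
V_A = 9.55 × 7.149/(13.6 + 7.149) = 3.290 mV.
Stage 2 is unloaded, so V_B = V_A · R4/(R3+R4) = 3.290 × 56.7/65.16 = 2.863 mV.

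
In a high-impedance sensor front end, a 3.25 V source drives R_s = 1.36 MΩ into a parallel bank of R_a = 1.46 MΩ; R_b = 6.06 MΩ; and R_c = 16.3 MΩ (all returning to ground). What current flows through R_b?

I ≈ 0.239 µA

Parallel bank: R_p = 1/(1/1.46 + 1/6.06 + 1/16.3) = 1.097 MΩ.
Node voltage V_A = V_DC · R_p/(R_s + R_p) = 3.25 × 0.4466 = 1.451 V.
I(R_b) = V_A / R_b = 1.451/6.06 = 0.2395 µA.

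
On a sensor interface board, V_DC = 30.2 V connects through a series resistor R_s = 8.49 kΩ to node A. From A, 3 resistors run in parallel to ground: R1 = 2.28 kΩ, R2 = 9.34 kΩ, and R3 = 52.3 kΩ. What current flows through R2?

Parallel bank: R_p = 1/(1/2.28 + 1/9.34 + 1/52.3) = 1.771 kΩ.
V_A by voltage divider: V_A = 30.2 × 1.771/(8.49 + 1.771) = 5.211 V.
Branch current I = V_A/R2 = 5.211/9.34 = 0.5580 mA.

I ≈ 0.558 mA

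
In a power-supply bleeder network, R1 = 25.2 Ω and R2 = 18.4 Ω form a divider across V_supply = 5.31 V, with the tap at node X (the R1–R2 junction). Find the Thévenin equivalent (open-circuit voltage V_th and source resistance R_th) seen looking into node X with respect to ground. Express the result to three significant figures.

V_th is the unloaded tap voltage: V_supply · R2/(R1+R2) = 5.31 × 0.4220 = 2.241 V.
With V_supply suppressed (replaced by a short), R_th = R1 ‖ R2 = (25.20 × 18.4)/(25.20 + 18.4) = 10.63 Ω.

V_th ≈ 2.24 V, R_th ≈ 10.6 Ω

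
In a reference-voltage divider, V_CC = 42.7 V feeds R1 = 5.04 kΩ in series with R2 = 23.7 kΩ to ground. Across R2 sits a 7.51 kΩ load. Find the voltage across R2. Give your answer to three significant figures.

The load sits in parallel with R2, giving an effective lower resistance R2' = R2·R_L/(R2+R_L) = 5.703 kΩ.
Voltage divider with the loaded lower leg: V_out = 42.7 × 5.703/(5.04 + 5.703) = 42.7 × 0.5309 = 22.67 V.

V_out ≈ 22.7 V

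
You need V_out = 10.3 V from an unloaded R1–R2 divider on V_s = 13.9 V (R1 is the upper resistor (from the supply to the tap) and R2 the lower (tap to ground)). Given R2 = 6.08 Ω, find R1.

R1 ≈ 2.13 Ω

V_out/V_s = R2/(R1+R2) = 0.7410.
R1 = R2·(1/k − 1) = 6.08 × 0.3495 = 2.125 Ω.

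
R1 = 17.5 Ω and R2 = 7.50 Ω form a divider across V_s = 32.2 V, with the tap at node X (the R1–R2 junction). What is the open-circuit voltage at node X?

Open-circuit (no load on X): V_th = V_s · R2/(R1 + R2) = 32.2 × 7.50/(17.50 + 7.50) = 9.660 V.

V_th ≈ 9.66 V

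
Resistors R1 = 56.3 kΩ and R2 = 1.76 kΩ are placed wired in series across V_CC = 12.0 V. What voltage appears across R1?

Series total: ΣR = 56.3 + 1.76 = 58.06 kΩ.
V = V_CC · R/ΣR = 12.0 × 0.9697 = 11.64 V.

V ≈ 11.6 V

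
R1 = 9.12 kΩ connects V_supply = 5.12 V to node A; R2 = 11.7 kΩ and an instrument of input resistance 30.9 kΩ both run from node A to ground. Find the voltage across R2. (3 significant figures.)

V_out ≈ 2.47 V

First combine the lower leg with the load: R2 ‖ R_L = 8.487 kΩ.
Now apply the divider: V_out = 5.12 × 0.4820 = 2.468 V.
(Unloaded it would be 2.88 V; the load pulls it down.)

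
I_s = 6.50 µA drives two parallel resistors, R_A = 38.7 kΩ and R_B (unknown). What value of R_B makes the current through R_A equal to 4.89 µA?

In a two-way split, I_A/I_s = R_B/(R_A + R_B).
With f = 0.7523, R_B = R_A · f/(1−f) = 38.7 × 3.037 = 117.5 kΩ.

R_B ≈ 118 kΩ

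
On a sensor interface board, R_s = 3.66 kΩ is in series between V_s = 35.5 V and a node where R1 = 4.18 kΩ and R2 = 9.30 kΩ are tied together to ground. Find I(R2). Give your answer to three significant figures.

Equivalent of the parallel group: R_p = 2.884 kΩ.
V_A by voltage divider: V_A = 35.5 × 2.884/(3.66 + 2.884) = 15.64 V.
I(R2) = V_A / R2 = 15.64/9.30 = 1.682 mA.

I ≈ 1.68 mA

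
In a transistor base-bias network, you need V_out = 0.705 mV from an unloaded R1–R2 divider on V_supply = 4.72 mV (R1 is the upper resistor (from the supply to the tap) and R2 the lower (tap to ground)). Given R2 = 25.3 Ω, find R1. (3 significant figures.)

R1 ≈ 144 Ω

V_out/V_supply = R2/(R1+R2) = 0.1494.
So R1 = R2 · (V_supply/V_out − 1) = 25.3 × (4.72/0.705 − 1) = 25.3 × 5.695 = 144.1 Ω.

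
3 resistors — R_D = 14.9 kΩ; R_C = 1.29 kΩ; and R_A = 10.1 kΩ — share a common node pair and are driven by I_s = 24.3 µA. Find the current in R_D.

I ≈ 1.73 µA

Total conductance ΣG = 1/14.9 + 1/1.29 + 1/10.1 = 0.9413 (units of 1/kΩ).
Current divider: I(R_D) = I_s · G_k/ΣG = 24.3 × (0.06711/0.9413) = 24.3 × 0.07130 = 1.733 µA.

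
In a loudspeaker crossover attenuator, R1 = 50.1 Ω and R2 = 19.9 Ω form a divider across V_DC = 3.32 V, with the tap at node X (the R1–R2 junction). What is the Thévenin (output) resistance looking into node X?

R_th ≈ 14.2 Ω

With V_DC suppressed (replaced by a short), R_th = R1 ‖ R2 = (50.10 × 19.9)/(50.10 + 19.9) = 14.24 Ω.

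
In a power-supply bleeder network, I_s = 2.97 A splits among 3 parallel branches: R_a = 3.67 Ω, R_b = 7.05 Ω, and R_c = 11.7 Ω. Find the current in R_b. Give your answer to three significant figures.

I ≈ 0.843 A

ΣG = 1/3.67 + 1/7.05 + 1/11.7 = 0.4998.
By the current-divider rule, I = I_s · G_k/ΣG = 2.97 × 0.2838 = 0.8429 A.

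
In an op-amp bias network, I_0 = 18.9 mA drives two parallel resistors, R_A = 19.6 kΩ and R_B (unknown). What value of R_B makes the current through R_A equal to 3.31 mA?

In a two-way split, I_A/I_0 = R_B/(R_A + R_B).
With f = 0.1751, R_B = R_A · f/(1−f) = 19.6 × 0.2123 = 4.161 kΩ.

R_B ≈ 4.16 kΩ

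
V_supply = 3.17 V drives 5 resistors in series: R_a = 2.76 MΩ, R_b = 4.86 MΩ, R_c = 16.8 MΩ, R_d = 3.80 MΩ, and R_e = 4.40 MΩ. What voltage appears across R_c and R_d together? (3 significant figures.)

V ≈ 2.00 V

ΣR = 2.76 + 4.86 + 16.8 + 3.80 + 4.40 = 32.62 MΩ.
R_{R_c..R_d} = 16.8 + 3.80 = 20.60 MΩ.
By the voltage-divider rule, V = 3.17 × 20.60/32.62 = 2.002 V.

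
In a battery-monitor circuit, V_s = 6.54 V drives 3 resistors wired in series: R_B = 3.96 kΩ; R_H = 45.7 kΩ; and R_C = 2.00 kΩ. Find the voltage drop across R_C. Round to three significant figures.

Series total: ΣR = 3.96 + 45.7 + 2.00 = 51.66 kΩ.
By the voltage-divider rule, V = 6.54 × 2.000/51.66 = 0.2532 V.

V ≈ 0.253 V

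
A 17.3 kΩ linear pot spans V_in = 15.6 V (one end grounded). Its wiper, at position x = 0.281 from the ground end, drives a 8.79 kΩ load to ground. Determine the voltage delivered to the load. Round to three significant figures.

Split the track: R_lower = x·R_p = 4.861 kΩ, R_upper = (1−x)·R_p = 12.44 kΩ.
R_L loads the lower segment: effective lower R = 3.130 kΩ.
Then V_out = V_in · 3.130/(12.44 + 3.130) = 3.136 V.

V_out ≈ 3.14 V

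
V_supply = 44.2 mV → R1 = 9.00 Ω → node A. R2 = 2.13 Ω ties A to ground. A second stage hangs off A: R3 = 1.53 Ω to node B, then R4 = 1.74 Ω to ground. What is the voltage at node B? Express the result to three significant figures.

Looking into the second stage from A: R3 + R4 = 3.270 Ω appears in parallel with R2.
Effective lower resistance at A: R2 ‖ 3.270 = 1.290 Ω.
So V_A = 44.2 × 0.1254 = 5.540 mV.
V_B = V_A × 0.5321 = 2.948 mV.

V_B ≈ 2.95 mV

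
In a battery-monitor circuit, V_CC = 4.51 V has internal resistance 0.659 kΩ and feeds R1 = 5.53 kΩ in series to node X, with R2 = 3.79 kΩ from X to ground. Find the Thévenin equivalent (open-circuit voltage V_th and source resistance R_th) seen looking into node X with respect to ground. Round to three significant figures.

V_th ≈ 1.71 V, R_th ≈ 2.35 kΩ

R1' = 0.659 + 5.53 = 6.189 kΩ (source resistance + R1).
With X open, the divider is unloaded: V_th = 4.51 × 3.79/9.979 = 1.713 V.
Looking into X with the source shorted: R_th = R1'·R2/(R1'+R2) = 6.189 × 3.79/9.979 = 2.351 kΩ.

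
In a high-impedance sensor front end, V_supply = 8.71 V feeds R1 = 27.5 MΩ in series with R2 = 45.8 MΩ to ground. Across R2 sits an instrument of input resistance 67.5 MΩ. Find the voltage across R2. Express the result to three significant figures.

V_out ≈ 4.34 V

First combine the lower leg with the load: R2 ‖ R_L = 27.29 MΩ.
Now apply the divider: V_out = 8.71 × 0.4980 = 4.338 V.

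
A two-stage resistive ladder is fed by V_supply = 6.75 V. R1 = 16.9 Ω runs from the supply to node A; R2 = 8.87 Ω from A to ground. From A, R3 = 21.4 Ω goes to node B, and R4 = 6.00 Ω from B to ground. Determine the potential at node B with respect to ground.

The second stage (R3 + R4 = 27.40 Ω) loads node A in parallel with R2.
R2 ‖ (R3+R4) = 6.701 Ω.
First divider: V_A = V_supply · 6.701/(16.9 + 6.701) = 1.916 V.
V_B = V_A × 0.2190 = 0.4197 V.

V_B ≈ 0.420 V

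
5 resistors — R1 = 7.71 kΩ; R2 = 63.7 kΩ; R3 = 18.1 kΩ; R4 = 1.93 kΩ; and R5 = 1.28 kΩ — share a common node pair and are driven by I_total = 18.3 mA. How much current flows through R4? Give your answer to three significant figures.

I ≈ 6.32 mA

Conductances: ΣG = 1/7.71 + 1/63.7 + 1/18.1 + 1/1.93 + 1/1.28 = 1.500 (1/kΩ).
R4 takes the fraction G_k/ΣG = 0.5181/1.500 = 0.3454, so I = 18.3 × 0.3454 = 6.321 mA.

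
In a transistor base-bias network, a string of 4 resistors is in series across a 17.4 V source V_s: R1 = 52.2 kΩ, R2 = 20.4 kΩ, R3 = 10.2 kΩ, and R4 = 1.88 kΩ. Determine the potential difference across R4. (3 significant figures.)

V ≈ 0.386 V

ΣR = 52.2 + 20.4 + 10.2 + 1.88 = 84.68 kΩ.
V = V_s · R/ΣR = 17.4 × 0.02220 = 0.3863 V.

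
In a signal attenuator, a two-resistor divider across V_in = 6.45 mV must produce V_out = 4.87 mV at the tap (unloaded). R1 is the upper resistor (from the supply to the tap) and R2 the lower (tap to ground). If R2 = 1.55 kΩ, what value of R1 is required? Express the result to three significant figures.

V_out/V_in = R2/(R1+R2) = 0.7550.
R1 = R2·(1/k − 1) = 1.55 × 0.3244 = 0.5029 kΩ.

R1 ≈ 0.503 kΩ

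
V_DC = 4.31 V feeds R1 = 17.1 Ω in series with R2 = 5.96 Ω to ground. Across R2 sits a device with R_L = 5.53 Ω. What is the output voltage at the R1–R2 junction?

V_out ≈ 0.619 V

The load sits in parallel with R2, giving an effective lower resistance R2' = R2·R_L/(R2+R_L) = 2.868 Ω.
Voltage divider with the loaded lower leg: V_out = 4.31 × 2.868/(17.1 + 2.868) = 4.31 × 0.1437 = 0.6191 V.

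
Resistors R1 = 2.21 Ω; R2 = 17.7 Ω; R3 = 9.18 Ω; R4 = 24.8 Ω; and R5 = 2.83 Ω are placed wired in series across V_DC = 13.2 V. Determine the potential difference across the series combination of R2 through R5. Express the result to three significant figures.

Total series resistance ΣR = 2.21 + 17.7 + 9.18 + 24.8 + 2.83 = 56.72 Ω.
R_{R2..R5} = 17.7 + 9.18 + 24.8 + 2.83 = 54.51 Ω.
By the voltage-divider rule, V = 13.2 × 54.51/56.72 = 12.69 V.

V ≈ 12.7 V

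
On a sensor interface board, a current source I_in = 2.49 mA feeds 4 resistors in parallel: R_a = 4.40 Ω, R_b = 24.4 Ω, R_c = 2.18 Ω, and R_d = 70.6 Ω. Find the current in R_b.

ΣG = 1/4.40 + 1/24.4 + 1/2.18 + 1/70.6 = 0.7411.
Current divider: I(R_b) = I_in · G_k/ΣG = 2.49 × (0.04098/0.7411) = 2.49 × 0.05530 = 0.1377 mA.

I ≈ 0.138 mA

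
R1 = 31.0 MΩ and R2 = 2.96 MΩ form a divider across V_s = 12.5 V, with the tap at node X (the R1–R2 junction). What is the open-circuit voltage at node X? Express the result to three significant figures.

Open-circuit (no load on X): V_th = V_s · R2/(R1 + R2) = 12.5 × 2.96/(31.00 + 2.96) = 1.090 V.

V_th ≈ 1.09 V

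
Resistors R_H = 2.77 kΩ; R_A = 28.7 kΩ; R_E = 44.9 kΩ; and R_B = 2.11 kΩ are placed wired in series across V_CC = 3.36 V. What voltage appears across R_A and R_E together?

ΣR = 2.77 + 28.7 + 44.9 + 2.11 = 78.48 kΩ.
R_{R_A..R_E} = 28.7 + 44.9 = 73.60 kΩ.
V = V_CC · R/ΣR = 3.36 × 0.9378 = 3.151 V.

V ≈ 3.15 V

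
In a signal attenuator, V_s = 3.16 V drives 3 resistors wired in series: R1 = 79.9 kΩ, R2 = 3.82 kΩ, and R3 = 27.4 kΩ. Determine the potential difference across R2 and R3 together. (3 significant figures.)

ΣR = 79.9 + 3.82 + 27.4 = 111.1 kΩ.
R_{R2..R3} = 3.82 + 27.4 = 31.22 kΩ.
Voltage divider: V = V_s · (31.22 / 111.1) = 3.16 × 0.2810 = 0.8878 V.

V ≈ 0.888 V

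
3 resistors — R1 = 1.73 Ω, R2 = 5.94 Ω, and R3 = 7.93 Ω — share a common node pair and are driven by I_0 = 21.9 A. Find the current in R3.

Conductances: ΣG = 1/1.73 + 1/5.94 + 1/7.93 = 0.8725 (1/Ω).
Current divider: I(R3) = I_0 · G_k/ΣG = 21.9 × (0.1261/0.8725) = 21.9 × 0.1445 = 3.165 A.

I ≈ 3.17 A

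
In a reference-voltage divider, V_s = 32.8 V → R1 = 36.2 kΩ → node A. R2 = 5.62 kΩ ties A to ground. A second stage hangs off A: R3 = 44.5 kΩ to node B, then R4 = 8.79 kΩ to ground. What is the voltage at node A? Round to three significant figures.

V_A ≈ 4.04 V

Node A sees R2 in parallel with the series input of stage 2, R3 + R4 = 53.29 kΩ.
R2 ‖ (R3+R4) = 5.084 kΩ.
First divider: V_A = V_s · 5.084/(36.2 + 5.084) = 4.039 V.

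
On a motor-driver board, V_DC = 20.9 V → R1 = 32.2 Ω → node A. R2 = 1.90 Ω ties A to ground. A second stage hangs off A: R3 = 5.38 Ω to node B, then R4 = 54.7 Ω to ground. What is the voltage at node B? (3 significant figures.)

V_B ≈ 1.03 V

Looking into the second stage from A: R3 + R4 = 60.08 Ω appears in parallel with R2.
R2 ‖ (R3+R4) = 1.842 Ω.
So V_A = 20.9 × 0.05410 = 1.131 V.
V_B = V_A × 0.9105 = 1.029 V.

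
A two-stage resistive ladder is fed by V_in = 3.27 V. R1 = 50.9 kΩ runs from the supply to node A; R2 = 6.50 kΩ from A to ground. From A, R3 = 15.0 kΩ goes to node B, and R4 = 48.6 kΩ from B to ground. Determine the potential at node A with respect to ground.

V_A ≈ 0.340 V

The second stage (R3 + R4 = 63.60 kΩ) loads node A in parallel with R2.
Effective lower resistance at A: R2 ‖ 63.60 = 5.897 kΩ.
First divider: V_A = V_in · 5.897/(50.9 + 5.897) = 0.3395 V.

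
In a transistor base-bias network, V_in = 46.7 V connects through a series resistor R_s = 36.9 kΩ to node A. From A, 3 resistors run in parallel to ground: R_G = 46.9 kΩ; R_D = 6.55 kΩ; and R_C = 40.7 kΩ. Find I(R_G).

I ≈ 0.120 mA

Parallel bank: R_p = 1/(1/46.9 + 1/6.55 + 1/40.7) = 5.036 kΩ.
Node voltage V_A = V_in · R_p/(R_s + R_p) = 46.7 × 0.1201 = 5.608 V.
Branch current I = V_A/R_G = 5.608/46.9 = 0.1196 mA.
(Equivalently: I_total = 1.114 mA, then current-divider fraction G_k/ΣG = 0.1074.)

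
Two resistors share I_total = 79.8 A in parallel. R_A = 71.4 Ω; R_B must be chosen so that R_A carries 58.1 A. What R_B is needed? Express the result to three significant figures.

The fraction through R_A equals R_B/(R_A+R_B).
With f = 0.7281, R_B = R_A · f/(1−f) = 71.4 × 2.677 = 191.2 Ω.

R_B ≈ 191 Ω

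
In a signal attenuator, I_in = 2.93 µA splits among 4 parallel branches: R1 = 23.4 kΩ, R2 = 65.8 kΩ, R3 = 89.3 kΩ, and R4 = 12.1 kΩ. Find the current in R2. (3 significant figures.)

Total conductance ΣG = 1/23.4 + 1/65.8 + 1/89.3 + 1/12.1 = 0.1518 (units of 1/kΩ).
Current divider: I(R2) = I_in · G_k/ΣG = 2.93 × (0.01520/0.1518) = 2.93 × 0.1001 = 0.2934 µA.

I ≈ 0.293 µA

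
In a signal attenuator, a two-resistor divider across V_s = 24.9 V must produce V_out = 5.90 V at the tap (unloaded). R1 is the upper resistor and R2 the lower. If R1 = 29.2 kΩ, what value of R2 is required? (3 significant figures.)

V_out/V_s = R2/(R1+R2) = 0.2369.
Rearranging, R2 = R1·k/(1−k) = 29.2 × 0.3105 = 9.067 kΩ.

R2 ≈ 9.07 kΩ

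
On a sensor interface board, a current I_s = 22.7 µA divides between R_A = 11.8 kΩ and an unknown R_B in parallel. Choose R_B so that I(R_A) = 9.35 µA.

R_B ≈ 8.26 kΩ

In a two-way split, I_A/I_s = R_B/(R_A + R_B).
9.35/22.7 = R_B/(R_A + R_B) → R_B = R_A · (0.4119)/(1 − 0.4119) = 11.8 × 0.7004 = 8.264 kΩ.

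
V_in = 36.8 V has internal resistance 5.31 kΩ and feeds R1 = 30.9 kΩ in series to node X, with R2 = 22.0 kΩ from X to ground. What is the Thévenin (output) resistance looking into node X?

R1' = 5.31 + 30.9 = 36.21 kΩ (source resistance + R1).
Looking into X with the source shorted: R_th = R1'·R2/(R1'+R2) = 36.21 × 22.0/58.21 = 13.69 kΩ.

R_th ≈ 13.7 kΩ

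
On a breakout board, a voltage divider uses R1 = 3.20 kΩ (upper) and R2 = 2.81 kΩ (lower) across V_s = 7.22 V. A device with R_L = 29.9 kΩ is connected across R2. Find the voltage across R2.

The load sits in parallel with R2, giving an effective lower resistance R2' = R2·R_L/(R2+R_L) = 2.569 kΩ.
Voltage divider with the loaded lower leg: V_out = 7.22 × 2.569/(3.20 + 2.569) = 7.22 × 0.4453 = 3.215 V.
(Unloaded it would be 3.38 V; the load pulls it down.)

V_out ≈ 3.21 V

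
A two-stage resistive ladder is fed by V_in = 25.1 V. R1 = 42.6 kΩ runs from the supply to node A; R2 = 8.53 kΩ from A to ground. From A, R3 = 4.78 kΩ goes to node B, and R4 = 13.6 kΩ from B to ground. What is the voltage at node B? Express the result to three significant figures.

The second stage (R3 + R4 = 18.38 kΩ) loads node A in parallel with R2.
R2 ‖ (R3+R4) = 5.826 kΩ.
First divider: V_A = V_in · 5.826/(42.6 + 5.826) = 3.020 V.
Stage 2 is unloaded, so V_B = V_A · R4/(R3+R4) = 3.020 × 13.6/18.38 = 2.234 V.

V_B ≈ 2.23 V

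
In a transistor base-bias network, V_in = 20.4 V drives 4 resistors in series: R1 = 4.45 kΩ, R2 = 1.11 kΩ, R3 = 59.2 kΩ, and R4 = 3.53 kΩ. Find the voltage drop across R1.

Total series resistance ΣR = 4.45 + 1.11 + 59.2 + 3.53 = 68.29 kΩ.
By the voltage-divider rule, V = 20.4 × 4.450/68.29 = 1.329 V.

V ≈ 1.33 V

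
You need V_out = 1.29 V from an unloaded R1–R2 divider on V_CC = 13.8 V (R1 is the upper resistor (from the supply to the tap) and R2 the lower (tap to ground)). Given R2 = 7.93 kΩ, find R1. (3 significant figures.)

V_out/V_CC = R2/(R1+R2) = 0.09348.
So R1 = R2 · (V_CC/V_out − 1) = 7.93 × (13.8/1.29 − 1) = 7.93 × 9.698 = 76.90 kΩ.

R1 ≈ 76.9 kΩ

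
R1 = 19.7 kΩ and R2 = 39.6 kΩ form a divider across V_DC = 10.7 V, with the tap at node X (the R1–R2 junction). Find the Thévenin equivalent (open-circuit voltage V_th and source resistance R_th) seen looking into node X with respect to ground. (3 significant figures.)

V_th ≈ 7.15 V, R_th ≈ 13.2 kΩ

Open-circuit (no load on X): V_th = V_DC · R2/(R1 + R2) = 10.7 × 39.6/(19.70 + 39.6) = 7.145 V.
Zeroing V_DC shorts the top of R1 to ground, so R_th = R1 ‖ R2 = 13.16 kΩ.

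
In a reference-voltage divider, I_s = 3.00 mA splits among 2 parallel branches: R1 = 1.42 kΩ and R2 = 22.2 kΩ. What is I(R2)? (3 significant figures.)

Two-branch current divider: I_k = I_s · R_other/(R_1 + R_2).
So I = 3.00 × 1.42/23.62 = 0.1804 mA.

I ≈ 0.180 mA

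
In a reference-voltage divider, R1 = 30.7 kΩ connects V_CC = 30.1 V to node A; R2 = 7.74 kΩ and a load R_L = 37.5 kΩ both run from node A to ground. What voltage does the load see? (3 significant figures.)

The load sits in parallel with R2, giving an effective lower resistance R2' = R2·R_L/(R2+R_L) = 6.416 kΩ.
Now apply the divider: V_out = 30.1 × 0.1729 = 5.203 V.

V_out ≈ 5.20 V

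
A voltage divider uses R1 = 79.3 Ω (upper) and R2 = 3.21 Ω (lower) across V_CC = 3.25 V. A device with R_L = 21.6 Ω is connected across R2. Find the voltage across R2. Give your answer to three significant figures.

V_out ≈ 0.111 V

First combine the lower leg with the load: R2 ‖ R_L = 2.795 Ω.
Now apply the divider: V_out = 3.25 × 0.03404 = 0.1106 V.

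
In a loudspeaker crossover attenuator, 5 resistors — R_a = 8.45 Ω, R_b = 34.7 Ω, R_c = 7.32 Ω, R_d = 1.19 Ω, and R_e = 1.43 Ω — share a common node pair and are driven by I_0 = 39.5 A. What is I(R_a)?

Conductances: ΣG = 1/8.45 + 1/34.7 + 1/7.32 + 1/1.19 + 1/1.43 = 1.823 (1/Ω).
Current divider: I(R_a) = I_0 · G_k/ΣG = 39.5 × (0.1183/1.823) = 39.5 × 0.06490 = 2.564 A.

I ≈ 2.56 A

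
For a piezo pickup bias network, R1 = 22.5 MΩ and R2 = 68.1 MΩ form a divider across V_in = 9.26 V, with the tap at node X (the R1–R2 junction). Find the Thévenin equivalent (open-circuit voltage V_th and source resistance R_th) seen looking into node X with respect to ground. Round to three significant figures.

V_th ≈ 6.96 V, R_th ≈ 16.9 MΩ

Open-circuit (no load on X): V_th = V_in · R2/(R1 + R2) = 9.26 × 68.1/(22.50 + 68.1) = 6.960 V.
Zeroing V_in shorts the top of R1 to ground, so R_th = R1 ‖ R2 = 16.91 MΩ.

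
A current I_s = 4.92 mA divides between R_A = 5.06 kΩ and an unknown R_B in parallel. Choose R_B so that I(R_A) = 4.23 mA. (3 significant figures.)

R_B ≈ 31.0 kΩ

Two-branch current divider: I_A = I_s · R_B/(R_A + R_B).
4.23/4.92 = R_B/(R_A + R_B) → R_B = R_A · (0.8598)/(1 − 0.8598) = 5.06 × 6.130 = 31.02 kΩ.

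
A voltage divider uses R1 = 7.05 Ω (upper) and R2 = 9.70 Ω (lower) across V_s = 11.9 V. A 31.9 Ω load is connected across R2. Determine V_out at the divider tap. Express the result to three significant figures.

V_out ≈ 6.11 V

The load sits in parallel with R2, giving an effective lower resistance R2' = R2·R_L/(R2+R_L) = 7.438 Ω.
Now apply the divider: V_out = 11.9 × 0.5134 = 6.109 V.
(Unloaded it would be 6.89 V; the load pulls it down.)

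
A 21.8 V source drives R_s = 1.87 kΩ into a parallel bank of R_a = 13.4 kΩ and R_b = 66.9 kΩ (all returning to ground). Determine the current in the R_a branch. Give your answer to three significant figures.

I ≈ 1.39 mA

Combine the parallel branches: R_p = (1/13.4 + 1/66.9)⁻¹ = 11.16 kΩ.
V_A by voltage divider: V_A = 21.8 × 11.16/(1.87 + 11.16) = 18.67 V.
Branch current I = V_A/R_a = 18.67/13.4 = 1.393 mA.
(Check via current divider: I_total = 1.673 mA; share G_k/ΣG = 0.8331 → same result.)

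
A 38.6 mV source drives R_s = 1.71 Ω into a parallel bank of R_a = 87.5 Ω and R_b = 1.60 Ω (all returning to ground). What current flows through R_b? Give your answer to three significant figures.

Combine the parallel branches: R_p = (1/87.5 + 1/1.60)⁻¹ = 1.571 Ω.
V_A by voltage divider: V_A = 38.6 × 1.571/(1.71 + 1.571) = 18.48 mV.
Branch current I = V_A/R_b = 18.48/1.60 = 11.55 mA.
(Equivalently: I_total = 11.76 mA, then current-divider fraction G_k/ΣG = 0.9820.)

I ≈ 11.6 mA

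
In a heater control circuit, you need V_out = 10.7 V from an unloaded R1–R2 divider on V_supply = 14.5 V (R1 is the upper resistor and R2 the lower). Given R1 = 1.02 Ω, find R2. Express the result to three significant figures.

Required fraction k = V_out/V_supply = 0.7379.
So R2 = R1 · V_out/(V_supply − V_out) = 1.02 × 10.7/(14.5 − 10.7) = 1.02 × 2.816 = 2.872 Ω.

R2 ≈ 2.87 Ω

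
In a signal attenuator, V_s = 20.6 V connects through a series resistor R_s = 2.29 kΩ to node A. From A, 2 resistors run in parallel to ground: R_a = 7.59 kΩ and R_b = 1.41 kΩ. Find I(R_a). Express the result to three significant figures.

Combine the parallel branches: R_p = (1/7.59 + 1/1.41)⁻¹ = 1.189 kΩ.
V_A by voltage divider: V_A = 20.6 × 1.189/(2.29 + 1.189) = 7.041 V.
Branch current I = V_A/R_a = 7.041/7.59 = 0.9276 mA.

I ≈ 0.928 mA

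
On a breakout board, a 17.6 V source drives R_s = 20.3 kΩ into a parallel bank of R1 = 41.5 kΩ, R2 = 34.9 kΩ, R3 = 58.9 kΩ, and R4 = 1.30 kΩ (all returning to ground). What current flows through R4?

Combine the parallel branches: R_p = (1/41.5 + 1/34.9 + 1/58.9 + 1/1.30)⁻¹ = 1.192 kΩ.
V_A by voltage divider: V_A = 17.6 × 1.192/(20.3 + 1.192) = 0.9761 V.
I(R4) = V_A / R4 = 0.9761/1.30 = 0.7508 mA.

I ≈ 0.751 mA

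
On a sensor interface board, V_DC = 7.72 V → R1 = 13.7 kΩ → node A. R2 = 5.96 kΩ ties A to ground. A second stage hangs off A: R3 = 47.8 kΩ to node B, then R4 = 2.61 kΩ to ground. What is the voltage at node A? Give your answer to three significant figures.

Looking into the second stage from A: R3 + R4 = 50.41 kΩ appears in parallel with R2.
Effective lower resistance at A: R2 ‖ 50.41 = 5.330 kΩ.
First divider: V_A = V_DC · 5.330/(13.7 + 5.330) = 2.162 V.

V_A ≈ 2.16 V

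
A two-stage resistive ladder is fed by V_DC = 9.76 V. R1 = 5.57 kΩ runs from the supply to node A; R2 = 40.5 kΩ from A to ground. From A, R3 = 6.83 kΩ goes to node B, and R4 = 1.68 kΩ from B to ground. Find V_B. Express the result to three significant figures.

V_B ≈ 1.08 V

Looking into the second stage from A: R3 + R4 = 8.510 kΩ appears in parallel with R2.
Effective lower resistance at A: R2 ‖ 8.510 = 7.032 kΩ.
So V_A = 9.76 × 0.5580 = 5.446 V.
Then the unloaded second divider: V_B = V_A × R4/(R3+R4) = 5.446 × 0.1974 = 1.075 V.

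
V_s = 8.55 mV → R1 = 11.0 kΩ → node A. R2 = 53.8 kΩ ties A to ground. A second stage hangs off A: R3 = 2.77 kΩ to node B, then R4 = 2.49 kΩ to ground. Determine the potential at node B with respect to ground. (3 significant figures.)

V_B ≈ 1.23 mV

Looking into the second stage from A: R3 + R4 = 5.260 kΩ appears in parallel with R2.
Effective lower resistance at A: R2 ‖ 5.260 = 4.792 kΩ.
So V_A = 8.55 × 0.3034 = 2.594 mV.
Stage 2 is unloaded, so V_B = V_A · R4/(R3+R4) = 2.594 × 2.49/5.260 = 1.228 mV.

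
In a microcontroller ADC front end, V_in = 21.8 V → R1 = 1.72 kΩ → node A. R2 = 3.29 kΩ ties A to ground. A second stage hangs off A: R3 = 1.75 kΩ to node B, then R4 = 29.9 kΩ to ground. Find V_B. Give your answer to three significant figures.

Node A sees R2 in parallel with the series input of stage 2, R3 + R4 = 31.65 kΩ.
Effective lower resistance at A: R2 ‖ 31.65 = 2.980 kΩ.
V_A = 21.8 × 2.980/(1.72 + 2.980) = 13.82 V.
V_B = V_A × 0.9447 = 13.06 V.

V_B ≈ 13.1 V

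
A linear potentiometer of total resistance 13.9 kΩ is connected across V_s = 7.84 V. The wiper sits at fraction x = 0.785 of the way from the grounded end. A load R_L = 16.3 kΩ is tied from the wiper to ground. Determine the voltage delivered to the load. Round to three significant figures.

V_out ≈ 5.38 V

The pot divides into 2.988 kΩ above the wiper and 10.91 kΩ below.
R_L loads the lower segment: effective lower R = 6.536 kΩ.
Then V_out = V_s · 6.536/(2.988 + 6.536) = 5.380 V.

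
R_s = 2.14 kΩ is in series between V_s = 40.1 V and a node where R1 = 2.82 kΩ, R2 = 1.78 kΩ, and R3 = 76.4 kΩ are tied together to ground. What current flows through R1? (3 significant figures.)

Equivalent of the parallel group: R_p = 1.076 kΩ.
V_A by voltage divider: V_A = 40.1 × 1.076/(2.14 + 1.076) = 13.42 V.
I(R1) = V_A / R1 = 13.42/2.82 = 4.757 mA.

I ≈ 4.76 mA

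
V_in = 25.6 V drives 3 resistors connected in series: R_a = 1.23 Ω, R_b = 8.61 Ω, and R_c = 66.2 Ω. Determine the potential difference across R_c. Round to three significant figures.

Total series resistance ΣR = 1.23 + 8.61 + 66.2 = 76.04 Ω.
Voltage divider: V = V_in · (66.20 / 76.04) = 25.6 × 0.8706 = 22.29 V.

V ≈ 22.3 V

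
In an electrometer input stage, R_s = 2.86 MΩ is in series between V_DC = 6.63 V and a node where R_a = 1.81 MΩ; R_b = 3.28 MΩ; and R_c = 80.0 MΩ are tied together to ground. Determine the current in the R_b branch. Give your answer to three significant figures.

I ≈ 0.580 µA

Parallel bank: R_p = 1/(1/1.81 + 1/3.28 + 1/80.0) = 1.150 MΩ.
V_A = 6.63 × 1.150/4.010 = 1.901 V.
Branch current I = V_A/R_b = 1.901/3.28 = 0.5795 µA.
(Equivalently: I_total = 1.654 µA, then current-divider fraction G_k/ΣG = 0.3505.)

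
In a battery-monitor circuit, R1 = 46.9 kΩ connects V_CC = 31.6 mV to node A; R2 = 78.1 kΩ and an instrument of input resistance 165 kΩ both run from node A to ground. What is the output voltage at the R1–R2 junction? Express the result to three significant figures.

The load sits in parallel with R2, giving an effective lower resistance R2' = R2·R_L/(R2+R_L) = 53.01 kΩ.
Now apply the divider: V_out = 31.6 × 0.5306 = 16.77 mV.

V_out ≈ 16.8 mV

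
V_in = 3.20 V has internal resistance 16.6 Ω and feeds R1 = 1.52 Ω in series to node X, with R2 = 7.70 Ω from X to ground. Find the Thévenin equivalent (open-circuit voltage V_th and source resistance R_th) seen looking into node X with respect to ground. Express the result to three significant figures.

V_th ≈ 0.954 V, R_th ≈ 5.40 Ω

R1' = 16.6 + 1.52 = 18.12 Ω (source resistance + R1).
Open-circuit (no load on X): V_th = V_in · R2/(R1' + R2) = 3.20 × 7.70/(18.12 + 7.70) = 0.9543 V.
Looking into X with the source shorted: R_th = R1'·R2/(R1'+R2) = 18.12 × 7.70/25.82 = 5.404 Ω.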